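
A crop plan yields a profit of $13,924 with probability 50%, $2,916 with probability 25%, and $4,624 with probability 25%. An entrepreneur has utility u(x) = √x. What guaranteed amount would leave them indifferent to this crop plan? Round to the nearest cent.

E[u] = 0.5·√13924 + 0.25·√2916 + 0.25·√4624 = 0.5·118 + 0.25·54 + 0.25·68 = 89.5
CE = (89.5)² = 8010.25

$8,010.25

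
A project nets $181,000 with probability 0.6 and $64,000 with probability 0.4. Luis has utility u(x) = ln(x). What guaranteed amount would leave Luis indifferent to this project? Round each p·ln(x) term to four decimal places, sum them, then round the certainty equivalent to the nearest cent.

$119,431.71

E[u] = 0.6·ln(181000) + 0.4·ln(64000) = 7.2638 + 4.4267 = 11.6905
CE = e^11.6905 ≈ 119431.71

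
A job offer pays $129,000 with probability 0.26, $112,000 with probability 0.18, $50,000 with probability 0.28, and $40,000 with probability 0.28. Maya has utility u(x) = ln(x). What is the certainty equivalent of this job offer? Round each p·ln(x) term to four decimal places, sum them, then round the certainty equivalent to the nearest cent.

E[u] = 0.26·ln(129000) + 0.18·ln(112000) + 0.28·ln(50000) + 0.28·ln(40000) = 3.0596 + 2.0927 + 3.0295 + 2.9671 = 11.1489
CE = e^11.1489 ≈ 69487.35

$69,487.35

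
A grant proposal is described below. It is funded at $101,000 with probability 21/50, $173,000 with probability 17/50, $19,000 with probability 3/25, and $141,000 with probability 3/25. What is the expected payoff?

$120,440

EV = 21/50 × 101000 + 17/50 × 173000 + 3/25 × 19000 + 3/25 × 141000 = 42420 + 58820 + 2280 + 16920 = 120440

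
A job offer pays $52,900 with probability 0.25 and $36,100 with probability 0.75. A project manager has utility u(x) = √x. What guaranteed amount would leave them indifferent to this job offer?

E[u] = 0.25·√52900 + 0.75·√36100 = 0.25·230 + 0.75·190 = 200
CE = (200)² = 40000

$40,000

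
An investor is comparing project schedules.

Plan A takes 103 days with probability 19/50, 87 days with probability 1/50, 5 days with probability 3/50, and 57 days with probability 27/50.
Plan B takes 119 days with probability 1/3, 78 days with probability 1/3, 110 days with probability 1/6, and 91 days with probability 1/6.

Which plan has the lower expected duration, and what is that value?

Plan A = 19/50 × 103 + 1/50 × 87 + 3/50 × 5 + 27/50 × 57 = 39.14 + 1.74 + 0.3 + 30.78 = 71.96
Plan B = 1/3 × 119 + 1/3 × 78 + 1/6 × 110 + 1/6 × 91 = 39.6667 + 26 + 18.3333 + 15.1667 = 99.1667

Plan A (71.96 days)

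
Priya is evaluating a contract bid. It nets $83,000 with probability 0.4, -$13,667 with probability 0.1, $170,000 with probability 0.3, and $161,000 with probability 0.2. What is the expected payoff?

EV = 0.4 × 83000 + 0.1 × (-13667) + 0.3 × 170000 + 0.2 × 161000 = 33200 − 1366.7 + 51000 + 32200 = 115033.3

$115,033.30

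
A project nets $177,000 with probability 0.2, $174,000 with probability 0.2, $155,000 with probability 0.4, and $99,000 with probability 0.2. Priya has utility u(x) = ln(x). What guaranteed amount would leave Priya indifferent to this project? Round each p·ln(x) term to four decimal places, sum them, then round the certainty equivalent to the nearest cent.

$148,940.18

E[u] = 0.2·ln(177000) + 0.2·ln(174000) + 0.4·ln(155000) + 0.2·ln(99000) = 2.4168 + 2.4134 + 4.7805 + 2.3006 = 11.9113
CE = e^11.9113 ≈ 148940.18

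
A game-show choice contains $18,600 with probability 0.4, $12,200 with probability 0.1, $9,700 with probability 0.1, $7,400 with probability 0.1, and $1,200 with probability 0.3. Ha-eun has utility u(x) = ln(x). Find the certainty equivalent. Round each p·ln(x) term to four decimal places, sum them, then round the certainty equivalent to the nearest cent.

$6,695.56

E[u] = 0.4·ln(18600) + 0.1·ln(12200) + 0.1·ln(9700) + 0.1·ln(7400) + 0.3·ln(1200) = 3.9324 + 0.9409 + 0.9180 + 0.8909 + 2.1270 = 8.8092
CE = e^8.8092 ≈ 6695.56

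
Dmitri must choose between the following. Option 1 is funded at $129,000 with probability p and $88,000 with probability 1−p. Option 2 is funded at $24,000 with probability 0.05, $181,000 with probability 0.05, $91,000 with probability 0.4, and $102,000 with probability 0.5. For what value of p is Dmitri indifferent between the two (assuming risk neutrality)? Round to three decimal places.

EV(Option 2) = 0.05 × 24000 + 0.05 × 181000 + 0.4 × 91000 + 0.5 × 102000 = 1200 + 9050 + 36400 + 51000 = 97650
p·129000 + (1−p)·88000 = 97650
41000p + 88000 = 97650
p = (97650 − 88000) / 41000

p = 0.235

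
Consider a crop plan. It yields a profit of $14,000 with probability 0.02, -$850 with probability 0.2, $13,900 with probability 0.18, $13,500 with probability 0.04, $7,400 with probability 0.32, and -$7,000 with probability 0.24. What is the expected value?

EV = 0.02 × 14000 + 0.2 × (-850) + 0.18 × 13900 + 0.04 × 13500 + 0.32 × 7400 + 0.24 × (-7000) = 280 − 170 + 2502 + 540 + 2368 − 1680 = 3840

$3,840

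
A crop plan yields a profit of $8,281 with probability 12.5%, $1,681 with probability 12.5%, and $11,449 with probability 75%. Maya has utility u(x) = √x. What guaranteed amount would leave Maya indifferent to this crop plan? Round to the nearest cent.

$9,360.56

E[u] = 0.125·√8281 + 0.125·√1681 + 0.75·√11449 = 0.125·91 + 0.125·41 + 0.75·107 = 96.75
CE = (96.75)² = 9360.5625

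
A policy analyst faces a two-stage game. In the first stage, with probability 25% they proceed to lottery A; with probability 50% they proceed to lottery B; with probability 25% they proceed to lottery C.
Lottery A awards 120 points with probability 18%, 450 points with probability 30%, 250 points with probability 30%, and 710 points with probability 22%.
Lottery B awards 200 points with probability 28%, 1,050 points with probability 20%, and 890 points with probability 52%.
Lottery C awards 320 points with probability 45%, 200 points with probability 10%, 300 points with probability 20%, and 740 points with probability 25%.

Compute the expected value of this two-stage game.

563.6 points

EV(A) = 0.18 × 120 + 0.3 × 450 + 0.3 × 250 + 0.22 × 710 = 21.6 + 135 + 75 + 156.2 = 387.8
EV(B) = 0.28 × 200 + 0.2 × 1050 + 0.52 × 890 = 56 + 210 + 462.8 = 728.8
EV(C) = 0.45 × 320 + 0.1 × 200 + 0.2 × 300 + 0.25 × 740 = 144 + 20 + 60 + 185 = 409
Overall = 0.25 × 387.8 + 0.5 × 728.8 + 0.25 × 409 = 96.95 + 364.4 + 102.25 = 563.6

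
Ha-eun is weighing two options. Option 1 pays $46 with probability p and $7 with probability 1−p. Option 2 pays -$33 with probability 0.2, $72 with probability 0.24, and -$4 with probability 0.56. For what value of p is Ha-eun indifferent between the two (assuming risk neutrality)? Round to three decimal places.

EV(Option 2) = 0.2 × (-33) + 0.24 × 72 + 0.56 × (-4) = -6.6 + 17.28 − 2.24 = 8.44
p·46 + (1−p)·7 = 8.44
39p + 7 = 8.44
p = (8.44 − 7) / 39

p = 0.037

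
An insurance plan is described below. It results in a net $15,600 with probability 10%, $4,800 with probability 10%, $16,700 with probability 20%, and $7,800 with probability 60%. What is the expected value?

$10,060

EV = 0.1 × 15600 + 0.1 × 4800 + 0.2 × 16700 + 0.6 × 7800 = 1560 + 480 + 3340 + 4680 = 10060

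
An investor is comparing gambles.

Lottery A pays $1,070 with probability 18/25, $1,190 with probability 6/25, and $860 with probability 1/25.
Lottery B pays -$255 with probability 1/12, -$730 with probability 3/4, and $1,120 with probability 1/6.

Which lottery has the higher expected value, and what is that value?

Lottery A ($1,090.40)

Lottery A = 18/25 × 1070 + 6/25 × 1190 + 1/25 × 860 = 770.4 + 285.6 + 34.4 = 1090.4
Lottery B = 1/12 × (-255) + 3/4 × (-730) + 1/6 × 1120 = -21.25 − 547.5 + 186.6667 = -382.0833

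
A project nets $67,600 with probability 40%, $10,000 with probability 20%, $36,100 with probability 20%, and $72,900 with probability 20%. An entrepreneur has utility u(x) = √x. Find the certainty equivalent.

$46,656

E[u] = 0.4·√67600 + 0.2·√10000 + 0.2·√36100 + 0.2·√72900 = 0.4·260 + 0.2·100 + 0.2·190 + 0.2·270 = 216
CE = (216)² = 46656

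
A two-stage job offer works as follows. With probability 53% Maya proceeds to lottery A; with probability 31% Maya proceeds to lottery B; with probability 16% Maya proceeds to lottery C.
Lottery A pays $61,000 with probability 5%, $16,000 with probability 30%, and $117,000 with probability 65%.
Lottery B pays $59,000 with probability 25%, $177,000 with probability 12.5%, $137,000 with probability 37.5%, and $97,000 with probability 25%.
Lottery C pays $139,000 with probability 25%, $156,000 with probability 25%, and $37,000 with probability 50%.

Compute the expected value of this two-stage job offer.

$94,102

EV(A) = 0.05 × 61000 + 0.3 × 16000 + 0.65 × 117000 = 3050 + 4800 + 76050 = 83900
EV(B) = 0.25 × 59000 + 0.125 × 177000 + 0.375 × 137000 + 0.25 × 97000 = 14750 + 22125 + 51375 + 24250 = 112500
EV(C) = 0.25 × 139000 + 0.25 × 156000 + 0.5 × 37000 = 34750 + 39000 + 18500 = 92250
Overall = 0.53 × 83900 + 0.31 × 112500 + 0.16 × 92250 = 44467 + 34875 + 14760 = 94102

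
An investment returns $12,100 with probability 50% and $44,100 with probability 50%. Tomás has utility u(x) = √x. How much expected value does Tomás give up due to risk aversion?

$2,500

E[u] = 0.5·√12100 + 0.5·√44100 = 0.5·110 + 0.5·210 = 160
CE = (160)² = 25600
Risk premium = EV − CE = 28100 − 25600 = 2500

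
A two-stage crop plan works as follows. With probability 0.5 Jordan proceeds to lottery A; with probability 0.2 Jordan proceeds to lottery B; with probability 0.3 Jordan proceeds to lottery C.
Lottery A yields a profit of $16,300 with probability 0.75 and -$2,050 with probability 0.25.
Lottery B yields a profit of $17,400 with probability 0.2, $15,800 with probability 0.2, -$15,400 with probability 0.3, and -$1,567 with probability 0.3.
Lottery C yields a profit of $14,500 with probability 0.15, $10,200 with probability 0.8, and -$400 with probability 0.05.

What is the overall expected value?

EV(A) = 0.75 × 16300 + 0.25 × (-2050) = 12225 − 512.5 = 11712.5
EV(B) = 0.2 × 17400 + 0.2 × 15800 + 0.3 × (-15400) + 0.3 × (-1567) = 3480 + 3160 − 4620 − 470.1 = 1549.9
EV(C) = 0.15 × 14500 + 0.8 × 10200 + 0.05 × (-400) = 2175 + 8160 − 20 = 10315
Overall = 0.5 × 11712.5 + 0.2 × 1549.9 + 0.3 × 10315 = 5856.25 + 309.98 + 3094.5 = 9260.73

$9,260.73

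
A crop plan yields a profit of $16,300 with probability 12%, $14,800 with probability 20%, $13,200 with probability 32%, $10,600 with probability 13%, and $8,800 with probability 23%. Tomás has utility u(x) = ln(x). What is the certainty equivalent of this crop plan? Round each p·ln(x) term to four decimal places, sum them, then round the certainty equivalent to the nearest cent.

$12,264.94

E[u] = 0.12·ln(16300) + 0.2·ln(14800) + 0.32·ln(13200) + 0.13·ln(10600) + 0.23·ln(8800) = 1.1639 + 1.9205 + 3.0362 + 1.2049 + 2.0890 = 9.4145
CE = e^9.4145 ≈ 12264.94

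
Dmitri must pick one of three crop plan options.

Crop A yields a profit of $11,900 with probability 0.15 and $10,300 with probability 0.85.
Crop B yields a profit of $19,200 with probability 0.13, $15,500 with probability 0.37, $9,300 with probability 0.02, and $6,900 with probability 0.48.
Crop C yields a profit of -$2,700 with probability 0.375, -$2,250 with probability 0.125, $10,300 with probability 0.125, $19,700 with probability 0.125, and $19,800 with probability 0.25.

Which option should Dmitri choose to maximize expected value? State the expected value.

Crop A = 0.15 × 11900 + 0.85 × 10300 = 1785 + 8755 = 10540
Crop B = 0.13 × 19200 + 0.37 × 15500 + 0.02 × 9300 + 0.48 × 6900 = 2496 + 5735 + 186 + 3312 = 11729
Crop C = 0.375 × (-2700) + 0.125 × (-2250) + 0.125 × 10300 + 0.125 × 19700 + 0.25 × 19800 = -1012.5 − 281.25 + 1287.5 + 2462.5 + 4950 = 7406.25

Crop B ($11,729)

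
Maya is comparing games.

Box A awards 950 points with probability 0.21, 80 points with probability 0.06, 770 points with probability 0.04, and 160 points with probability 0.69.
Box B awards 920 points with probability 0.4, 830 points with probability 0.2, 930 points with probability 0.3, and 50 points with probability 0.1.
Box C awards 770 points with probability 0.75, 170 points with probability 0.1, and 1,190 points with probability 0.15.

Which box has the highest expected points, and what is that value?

Box A = 0.21 × 950 + 0.06 × 80 + 0.04 × 770 + 0.69 × 160 = 199.5 + 4.8 + 30.8 + 110.4 = 345.5
Box B = 0.4 × 920 + 0.2 × 830 + 0.3 × 930 + 0.1 × 50 = 368 + 166 + 279 + 5 = 818
Box C = 0.75 × 770 + 0.1 × 170 + 0.15 × 1190 = 577.5 + 17 + 178.5 = 773

Box B (818 points)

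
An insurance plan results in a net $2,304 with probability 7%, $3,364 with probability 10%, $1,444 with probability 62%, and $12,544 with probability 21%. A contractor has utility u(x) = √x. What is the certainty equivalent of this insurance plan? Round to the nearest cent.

E[u] = 0.07·√2304 + 0.1·√3364 + 0.62·√1444 + 0.21·√12544 = 0.07·48 + 0.1·58 + 0.62·38 + 0.21·112 = 56.24
CE = (56.24)² = 3162.9376

$3,162.94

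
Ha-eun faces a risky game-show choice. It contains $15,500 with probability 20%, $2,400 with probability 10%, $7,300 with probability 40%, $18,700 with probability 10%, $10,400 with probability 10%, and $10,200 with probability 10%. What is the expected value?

$10,190

EV = 0.2 × 15500 + 0.1 × 2400 + 0.4 × 7300 + 0.1 × 18700 + 0.1 × 10400 + 0.1 × 10200 = 3100 + 240 + 2920 + 1870 + 1040 + 1020 = 10190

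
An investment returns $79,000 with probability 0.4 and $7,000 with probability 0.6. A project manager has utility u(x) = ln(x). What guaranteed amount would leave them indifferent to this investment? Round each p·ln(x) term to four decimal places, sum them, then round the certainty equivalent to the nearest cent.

$18,455.17

E[u] = 0.4·ln(79000) + 0.6·ln(7000) = 4.5109 + 5.3122 = 9.8231
CE = e^9.8231 ≈ 18455.17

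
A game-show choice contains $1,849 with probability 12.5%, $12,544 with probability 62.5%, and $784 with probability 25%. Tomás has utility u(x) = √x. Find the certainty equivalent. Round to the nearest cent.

E[u] = 0.125·√1849 + 0.625·√12544 + 0.25·√784 = 0.125·43 + 0.625·112 + 0.25·28 = 82.375
CE = (82.375)² = 6785.640625

$6,785.64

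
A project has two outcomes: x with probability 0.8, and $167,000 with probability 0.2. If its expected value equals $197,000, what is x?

x = $204,500

0.8·x + 0.2·167000 = 197000
0.8·x = 197000 − 33400 = 163600
x = 163600 / 0.8 = 204500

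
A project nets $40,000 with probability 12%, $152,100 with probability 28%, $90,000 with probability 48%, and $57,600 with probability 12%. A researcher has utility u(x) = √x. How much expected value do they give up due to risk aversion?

E[u] = 0.12·√40000 + 0.28·√152100 + 0.48·√90000 + 0.12·√57600 = 0.12·200 + 0.28·390 + 0.48·300 + 0.12·240 = 306
CE = (306)² = 93636
Risk premium = EV − CE = 97500 − 93636 = 3864

$3,864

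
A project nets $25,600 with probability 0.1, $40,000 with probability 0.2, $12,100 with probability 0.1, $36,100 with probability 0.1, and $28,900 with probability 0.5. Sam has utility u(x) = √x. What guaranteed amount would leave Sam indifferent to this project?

E[u] = 0.1·√25600 + 0.2·√40000 + 0.1·√12100 + 0.1·√36100 + 0.5·√28900 = 0.1·160 + 0.2·200 + 0.1·110 + 0.1·190 + 0.5·170 = 171
CE = (171)² = 29241

$29,241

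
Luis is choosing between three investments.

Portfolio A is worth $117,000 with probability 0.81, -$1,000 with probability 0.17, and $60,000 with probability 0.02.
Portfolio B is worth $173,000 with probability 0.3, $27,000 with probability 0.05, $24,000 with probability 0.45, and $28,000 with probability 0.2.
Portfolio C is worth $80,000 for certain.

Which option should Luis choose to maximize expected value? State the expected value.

Portfolio A = 0.81 × 117000 + 0.17 × (-1000) + 0.02 × 60000 = 94770 − 170 + 1200 = 95800
Portfolio B = 0.3 × 173000 + 0.05 × 27000 + 0.45 × 24000 + 0.2 × 28000 = 51900 + 1350 + 10800 + 5600 = 69650
Portfolio C: 80000 (certain)

Portfolio A ($95,800)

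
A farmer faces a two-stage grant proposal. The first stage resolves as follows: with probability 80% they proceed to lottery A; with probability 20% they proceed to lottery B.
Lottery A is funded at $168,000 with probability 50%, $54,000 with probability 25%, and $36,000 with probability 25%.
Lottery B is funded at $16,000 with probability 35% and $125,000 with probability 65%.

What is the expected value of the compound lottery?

$102,570

EV(A) = 0.5 × 168000 + 0.25 × 54000 + 0.25 × 36000 = 84000 + 13500 + 9000 = 106500
EV(B) = 0.35 × 16000 + 0.65 × 125000 = 5600 + 81250 = 86850
Overall = 0.8 × 106500 + 0.2 × 86850 = 85200 + 17370 = 102570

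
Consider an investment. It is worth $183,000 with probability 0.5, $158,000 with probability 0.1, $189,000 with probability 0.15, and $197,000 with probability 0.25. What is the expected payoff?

$184,900

EV = 0.5 × 183000 + 0.1 × 158000 + 0.15 × 189000 + 0.25 × 197000 = 91500 + 15800 + 28350 + 49250 = 184900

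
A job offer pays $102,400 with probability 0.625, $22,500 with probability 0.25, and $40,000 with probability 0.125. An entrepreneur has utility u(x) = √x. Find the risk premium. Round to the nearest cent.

$5,718.75

E[u] = 0.625·√102400 + 0.25·√22500 + 0.125·√40000 = 0.625·320 + 0.25·150 + 0.125·200 = 262.5
CE = (262.5)² = 68906.25
Risk premium = EV − CE = 74625 − 68906.25 = 5718.75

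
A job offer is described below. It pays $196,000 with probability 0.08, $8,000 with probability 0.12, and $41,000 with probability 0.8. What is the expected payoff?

$49,440

EV = 0.08 × 196000 + 0.12 × 8000 + 0.8 × 41000 = 15680 + 960 + 32800 = 49440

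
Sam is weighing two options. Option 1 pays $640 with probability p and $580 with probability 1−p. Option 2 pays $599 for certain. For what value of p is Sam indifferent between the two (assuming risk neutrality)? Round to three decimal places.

p·640 + (1−p)·580 = 599
60p + 580 = 599
p = (599 − 580) / 60

p = 0.317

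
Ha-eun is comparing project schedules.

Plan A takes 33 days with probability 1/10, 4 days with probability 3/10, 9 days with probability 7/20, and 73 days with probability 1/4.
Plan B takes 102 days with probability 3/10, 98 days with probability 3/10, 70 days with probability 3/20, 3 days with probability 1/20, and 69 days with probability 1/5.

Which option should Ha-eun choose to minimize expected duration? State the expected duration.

Plan A = 1/10 × 33 + 3/10 × 4 + 7/20 × 9 + 1/4 × 73 = 3.3 + 1.2 + 3.15 + 18.25 = 25.9
Plan B = 3/10 × 102 + 3/10 × 98 + 3/20 × 70 + 1/20 × 3 + 1/5 × 69 = 30.6 + 29.4 + 10.5 + 0.15 + 13.8 = 84.45

Plan A (25.9 days)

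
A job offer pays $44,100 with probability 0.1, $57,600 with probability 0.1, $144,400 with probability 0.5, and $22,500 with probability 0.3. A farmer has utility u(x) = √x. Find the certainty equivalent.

E[u] = 0.1·√44100 + 0.1·√57600 + 0.5·√144400 + 0.3·√22500 = 0.1·210 + 0.1·240 + 0.5·380 + 0.3·150 = 280
CE = (280)² = 78400

$78,400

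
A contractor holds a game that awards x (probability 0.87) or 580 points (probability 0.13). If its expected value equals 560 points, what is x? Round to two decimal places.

x = 557.01 points

0.87·x + 0.13·580 = 560
0.87·x = 560 − 75.4 = 484.6
x = 484.6 / 0.87 = 557.0115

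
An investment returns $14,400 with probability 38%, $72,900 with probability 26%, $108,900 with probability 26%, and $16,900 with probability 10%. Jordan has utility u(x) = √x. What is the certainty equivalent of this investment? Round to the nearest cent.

$46,053.16

E[u] = 0.38·√14400 + 0.26·√72900 + 0.26·√108900 + 0.1·√16900 = 0.38·120 + 0.26·270 + 0.26·330 + 0.1·130 = 214.6
CE = (214.6)² = 46053.16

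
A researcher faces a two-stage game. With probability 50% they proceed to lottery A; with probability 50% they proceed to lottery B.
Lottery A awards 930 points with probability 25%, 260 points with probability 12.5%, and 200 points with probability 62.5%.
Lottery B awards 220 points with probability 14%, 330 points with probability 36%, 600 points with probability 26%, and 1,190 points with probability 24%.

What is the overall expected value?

EV(A) = 0.25 × 930 + 0.125 × 260 + 0.625 × 200 = 232.5 + 32.5 + 125 = 390
EV(B) = 0.14 × 220 + 0.36 × 330 + 0.26 × 600 + 0.24 × 1190 = 30.8 + 118.8 + 156 + 285.6 = 591.2
Overall = 0.5 × 390 + 0.5 × 591.2 = 195 + 295.6 = 490.6

490.6 points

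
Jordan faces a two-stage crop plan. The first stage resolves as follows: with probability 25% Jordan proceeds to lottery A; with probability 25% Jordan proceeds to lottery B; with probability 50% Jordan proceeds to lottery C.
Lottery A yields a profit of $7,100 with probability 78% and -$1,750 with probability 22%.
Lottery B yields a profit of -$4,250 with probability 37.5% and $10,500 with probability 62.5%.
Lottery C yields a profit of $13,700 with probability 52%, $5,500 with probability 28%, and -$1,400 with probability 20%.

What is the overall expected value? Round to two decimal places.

$6,722.44

EV(A) = 0.78 × 7100 + 0.22 × (-1750) = 5538 − 385 = 5153
EV(B) = 0.375 × (-4250) + 0.625 × 10500 = -1593.75 + 6562.5 = 4968.75
EV(C) = 0.52 × 13700 + 0.28 × 5500 + 0.2 × (-1400) = 7124 + 1540 − 280 = 8384
Overall = 0.25 × 5153 + 0.25 × 4968.75 + 0.5 × 8384 = 1288.25 + 1242.1875 + 4192 = 6722.4375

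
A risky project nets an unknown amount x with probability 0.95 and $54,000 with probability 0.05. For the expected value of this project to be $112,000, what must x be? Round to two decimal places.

0.95·x + 0.05·54000 = 112000
0.95·x = 112000 − 2700 = 109300
x = 109300 / 0.95 = 115052.6316

x = $115,052.63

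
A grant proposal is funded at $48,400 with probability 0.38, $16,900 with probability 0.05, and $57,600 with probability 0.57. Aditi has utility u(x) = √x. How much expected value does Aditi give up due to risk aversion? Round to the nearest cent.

E[u] = 0.38·√48400 + 0.05·√16900 + 0.57·√57600 = 0.38·220 + 0.05·130 + 0.57·240 = 226.9
CE = (226.9)² = 51483.61
Risk premium = EV − CE = 52069 − 51483.61 = 585.39

$585.39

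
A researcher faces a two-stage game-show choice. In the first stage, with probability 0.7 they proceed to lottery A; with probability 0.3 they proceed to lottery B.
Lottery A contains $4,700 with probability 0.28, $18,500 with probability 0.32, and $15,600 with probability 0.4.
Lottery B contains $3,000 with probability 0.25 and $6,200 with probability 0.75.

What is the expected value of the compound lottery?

EV(A) = 0.28 × 4700 + 0.32 × 18500 + 0.4 × 15600 = 1316 + 5920 + 6240 = 13476
EV(B) = 0.25 × 3000 + 0.75 × 6200 = 750 + 4650 = 5400
Overall = 0.7 × 13476 + 0.3 × 5400 = 9433.2 + 1620 = 11053.2

$11,053.20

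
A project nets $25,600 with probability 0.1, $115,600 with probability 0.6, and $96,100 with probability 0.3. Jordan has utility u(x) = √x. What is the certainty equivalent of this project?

$97,969

E[u] = 0.1·√25600 + 0.6·√115600 + 0.3·√96100 = 0.1·160 + 0.6·340 + 0.3·310 = 313
CE = (313)² = 97969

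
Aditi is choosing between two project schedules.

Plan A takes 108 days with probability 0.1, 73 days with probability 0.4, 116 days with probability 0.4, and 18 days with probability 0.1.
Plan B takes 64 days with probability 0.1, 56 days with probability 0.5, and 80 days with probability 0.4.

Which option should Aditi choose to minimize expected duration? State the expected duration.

Plan A = 0.1 × 108 + 0.4 × 73 + 0.4 × 116 + 0.1 × 18 = 10.8 + 29.2 + 46.4 + 1.8 = 88.2
Plan B = 0.1 × 64 + 0.5 × 56 + 0.4 × 80 = 6.4 + 28 + 32 = 66.4

Plan B (66.4 days)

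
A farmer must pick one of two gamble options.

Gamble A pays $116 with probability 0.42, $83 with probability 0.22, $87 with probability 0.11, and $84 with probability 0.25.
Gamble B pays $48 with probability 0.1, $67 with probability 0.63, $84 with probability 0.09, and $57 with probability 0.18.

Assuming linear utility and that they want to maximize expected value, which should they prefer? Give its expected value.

Gamble A ($97.55)

Gamble A = 0.42 × 116 + 0.22 × 83 + 0.11 × 87 + 0.25 × 84 = 48.72 + 18.26 + 9.57 + 21 = 97.55
Gamble B = 0.1 × 48 + 0.63 × 67 + 0.09 × 84 + 0.18 × 57 = 4.8 + 42.21 + 7.56 + 10.26 = 64.83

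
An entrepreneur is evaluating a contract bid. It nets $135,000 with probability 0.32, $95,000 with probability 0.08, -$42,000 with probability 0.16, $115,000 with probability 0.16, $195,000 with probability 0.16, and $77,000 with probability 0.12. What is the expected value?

EV = 0.32 × 135000 + 0.08 × 95000 + 0.16 × (-42000) + 0.16 × 115000 + 0.16 × 195000 + 0.12 × 77000 = 43200 + 7600 − 6720 + 18400 + 31200 + 9240 = 102920

$102,920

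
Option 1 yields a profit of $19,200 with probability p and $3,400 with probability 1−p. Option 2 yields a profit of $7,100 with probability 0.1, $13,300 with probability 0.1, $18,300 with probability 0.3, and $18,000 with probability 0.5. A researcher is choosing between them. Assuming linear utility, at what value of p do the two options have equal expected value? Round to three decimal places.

EV(Option 2) = 0.1 × 7100 + 0.1 × 13300 + 0.3 × 18300 + 0.5 × 18000 = 710 + 1330 + 5490 + 9000 = 16530
p·19200 + (1−p)·3400 = 16530
15800p + 3400 = 16530
p = (16530 − 3400) / 15800

p = 0.831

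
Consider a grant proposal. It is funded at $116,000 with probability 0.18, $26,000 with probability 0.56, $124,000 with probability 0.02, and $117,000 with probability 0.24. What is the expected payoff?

$66,000

EV = 0.18 × 116000 + 0.56 × 26000 + 0.02 × 124000 + 0.24 × 117000 = 20880 + 14560 + 2480 + 28080 = 66000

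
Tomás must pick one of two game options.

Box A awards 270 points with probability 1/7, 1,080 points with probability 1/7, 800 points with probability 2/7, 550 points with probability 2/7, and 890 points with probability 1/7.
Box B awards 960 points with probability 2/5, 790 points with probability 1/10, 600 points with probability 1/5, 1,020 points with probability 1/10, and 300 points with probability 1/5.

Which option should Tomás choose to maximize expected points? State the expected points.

Box A = 1/7 × 270 + 1/7 × 1080 + 2/7 × 800 + 2/7 × 550 + 1/7 × 890 = 38.5714 + 154.2857 + 228.5714 + 157.1429 + 127.1429 = 705.7143
Box B = 2/5 × 960 + 1/10 × 790 + 1/5 × 600 + 1/10 × 1020 + 1/5 × 300 = 384 + 79 + 120 + 102 + 60 = 745

Box B (745 points)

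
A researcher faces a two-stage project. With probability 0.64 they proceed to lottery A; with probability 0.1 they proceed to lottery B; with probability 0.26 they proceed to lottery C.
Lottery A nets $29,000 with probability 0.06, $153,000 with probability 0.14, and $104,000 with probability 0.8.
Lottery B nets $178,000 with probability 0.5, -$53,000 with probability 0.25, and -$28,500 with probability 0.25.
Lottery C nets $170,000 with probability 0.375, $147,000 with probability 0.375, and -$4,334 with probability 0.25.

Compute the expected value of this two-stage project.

$105,558.69

EV(A) = 0.06 × 29000 + 0.14 × 153000 + 0.8 × 104000 = 1740 + 21420 + 83200 = 106360
EV(B) = 0.5 × 178000 + 0.25 × (-53000) + 0.25 × (-28500) = 89000 − 13250 − 7125 = 68625
EV(C) = 0.375 × 170000 + 0.375 × 147000 + 0.25 × (-4334) = 63750 + 55125 − 1083.5 = 117791.5
Overall = 0.64 × 106360 + 0.1 × 68625 + 0.26 × 117791.5 = 68070.4 + 6862.5 + 30625.79 = 105558.69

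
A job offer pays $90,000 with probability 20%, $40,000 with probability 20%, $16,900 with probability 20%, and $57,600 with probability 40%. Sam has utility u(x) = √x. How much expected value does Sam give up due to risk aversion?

E[u] = 0.2·√90000 + 0.2·√40000 + 0.2·√16900 + 0.4·√57600 = 0.2·300 + 0.2·200 + 0.2·130 + 0.4·240 = 222
CE = (222)² = 49284
Risk premium = EV − CE = 52420 − 49284 = 3136

$3,136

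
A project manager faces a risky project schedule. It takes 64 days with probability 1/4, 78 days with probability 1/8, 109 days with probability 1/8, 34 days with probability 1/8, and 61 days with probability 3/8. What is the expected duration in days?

66.5 days

EV = 1/4 × 64 + 1/8 × 78 + 1/8 × 109 + 1/8 × 34 + 3/8 × 61 = 16 + 9.75 + 13.625 + 4.25 + 22.875 = 66.5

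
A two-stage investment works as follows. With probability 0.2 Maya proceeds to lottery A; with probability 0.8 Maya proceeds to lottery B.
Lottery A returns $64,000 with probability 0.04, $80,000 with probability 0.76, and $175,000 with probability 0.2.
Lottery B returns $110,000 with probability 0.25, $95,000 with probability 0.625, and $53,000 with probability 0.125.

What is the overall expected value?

$94,472

EV(A) = 0.04 × 64000 + 0.76 × 80000 + 0.2 × 175000 = 2560 + 60800 + 35000 = 98360
EV(B) = 0.25 × 110000 + 0.625 × 95000 + 0.125 × 53000 = 27500 + 59375 + 6625 = 93500
Overall = 0.2 × 98360 + 0.8 × 93500 = 19672 + 74800 = 94472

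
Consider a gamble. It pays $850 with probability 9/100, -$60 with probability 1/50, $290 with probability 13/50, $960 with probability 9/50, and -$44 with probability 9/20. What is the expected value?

$303.70

EV = 9/100 × 850 + 1/50 × (-60) + 13/50 × 290 + 9/50 × 960 + 9/20 × (-44) = 76.5 − 1.2 + 75.4 + 172.8 − 19.8 = 303.7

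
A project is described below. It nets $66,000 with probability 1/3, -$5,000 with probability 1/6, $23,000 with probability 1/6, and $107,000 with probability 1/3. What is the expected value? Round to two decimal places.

EV = 1/3 × 66000 + 1/6 × (-5000) + 1/6 × 23000 + 1/3 × 107000 = 22000 − 833.3333 + 3833.3333 + 35666.6667 = 60666.6667

$60,666.67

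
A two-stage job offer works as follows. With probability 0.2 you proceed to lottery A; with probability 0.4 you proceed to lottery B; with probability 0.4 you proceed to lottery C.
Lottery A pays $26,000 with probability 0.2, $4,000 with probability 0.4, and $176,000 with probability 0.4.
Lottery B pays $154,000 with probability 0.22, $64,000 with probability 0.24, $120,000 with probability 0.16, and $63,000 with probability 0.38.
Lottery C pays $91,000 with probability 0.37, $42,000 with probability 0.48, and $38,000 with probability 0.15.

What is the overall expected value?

$76,204

EV(A) = 0.2 × 26000 + 0.4 × 4000 + 0.4 × 176000 = 5200 + 1600 + 70400 = 77200
EV(B) = 0.22 × 154000 + 0.24 × 64000 + 0.16 × 120000 + 0.38 × 63000 = 33880 + 15360 + 19200 + 23940 = 92380
EV(C) = 0.37 × 91000 + 0.48 × 42000 + 0.15 × 38000 = 33670 + 20160 + 5700 = 59530
Overall = 0.2 × 77200 + 0.4 × 92380 + 0.4 × 59530 = 15440 + 36952 + 23812 = 76204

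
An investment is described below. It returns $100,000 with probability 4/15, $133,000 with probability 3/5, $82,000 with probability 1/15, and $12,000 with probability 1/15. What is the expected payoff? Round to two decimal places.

$112,733.33

EV = 4/15 × 100000 + 3/5 × 133000 + 1/15 × 82000 + 1/15 × 12000 = 26666.6667 + 79800 + 5466.6667 + 800 = 112733.3333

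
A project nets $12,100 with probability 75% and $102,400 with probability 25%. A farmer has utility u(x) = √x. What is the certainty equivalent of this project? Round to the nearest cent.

E[u] = 0.75·√12100 + 0.25·√102400 = 0.75·110 + 0.25·320 = 162.5
CE = (162.5)² = 26406.25

$26,406.25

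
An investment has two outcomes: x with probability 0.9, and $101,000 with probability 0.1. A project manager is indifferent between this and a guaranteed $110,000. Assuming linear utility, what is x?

x = $111,000

0.9·x + 0.1·101000 = 110000
0.9·x = 110000 − 10100 = 99900
x = 99900 / 0.9 = 111000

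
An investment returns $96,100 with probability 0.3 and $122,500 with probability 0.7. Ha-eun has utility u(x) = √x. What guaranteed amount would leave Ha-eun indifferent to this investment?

E[u] = 0.3·√96100 + 0.7·√122500 = 0.3·310 + 0.7·350 = 338
CE = (338)² = 114244

$114,244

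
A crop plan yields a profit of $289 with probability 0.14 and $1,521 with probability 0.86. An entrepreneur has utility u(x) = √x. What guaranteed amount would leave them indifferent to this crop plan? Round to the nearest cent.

$1,290.25

E[u] = 0.14·√289 + 0.86·√1521 = 0.14·17 + 0.86·39 = 35.92
CE = (35.92)² = 1290.2464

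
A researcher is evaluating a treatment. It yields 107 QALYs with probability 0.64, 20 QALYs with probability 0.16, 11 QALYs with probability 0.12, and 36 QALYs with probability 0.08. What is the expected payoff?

75.88 QALYs

EV = 0.64 × 107 + 0.16 × 20 + 0.12 × 11 + 0.08 × 36 = 68.48 + 3.2 + 1.32 + 2.88 = 75.88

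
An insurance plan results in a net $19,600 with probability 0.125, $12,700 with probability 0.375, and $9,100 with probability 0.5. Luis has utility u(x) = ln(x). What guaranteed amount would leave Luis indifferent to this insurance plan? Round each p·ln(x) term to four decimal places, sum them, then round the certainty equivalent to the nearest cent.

$11,349.17

E[u] = 0.125·ln(19600) + 0.375·ln(12700) + 0.5·ln(9100) = 1.2354 + 3.5435 + 4.5580 = 9.3369
CE = e^9.3369 ≈ 11349.17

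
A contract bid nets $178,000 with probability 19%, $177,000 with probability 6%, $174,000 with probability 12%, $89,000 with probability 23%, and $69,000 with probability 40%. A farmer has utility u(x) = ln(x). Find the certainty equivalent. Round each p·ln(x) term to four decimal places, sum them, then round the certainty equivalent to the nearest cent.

E[u] = 0.19·ln(178000) + 0.06·ln(177000) + 0.12·ln(174000) + 0.23·ln(89000) + 0.4·ln(69000) = 2.2970 + 0.7250 + 1.4480 + 2.6212 + 4.4567 = 11.5479
CE = e^11.5479 ≈ 103559.33

$103,559.33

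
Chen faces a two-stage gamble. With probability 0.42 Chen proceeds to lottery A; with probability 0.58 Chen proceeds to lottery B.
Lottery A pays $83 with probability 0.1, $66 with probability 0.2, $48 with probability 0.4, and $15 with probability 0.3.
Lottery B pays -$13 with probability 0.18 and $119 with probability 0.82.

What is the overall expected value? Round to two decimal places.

EV(A) = 0.1 × 83 + 0.2 × 66 + 0.4 × 48 + 0.3 × 15 = 8.3 + 13.2 + 19.2 + 4.5 = 45.2
EV(B) = 0.18 × (-13) + 0.82 × 119 = -2.34 + 97.58 = 95.24
Overall = 0.42 × 45.2 + 0.58 × 95.24 = 18.984 + 55.2392 = 74.2232

$74.22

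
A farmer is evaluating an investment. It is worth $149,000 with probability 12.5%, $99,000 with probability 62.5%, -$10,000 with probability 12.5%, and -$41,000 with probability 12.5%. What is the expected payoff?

$74,125

EV = 0.125 × 149000 + 0.625 × 99000 + 0.125 × (-10000) + 0.125 × (-41000) = 18625 + 61875 − 1250 − 5125 = 74125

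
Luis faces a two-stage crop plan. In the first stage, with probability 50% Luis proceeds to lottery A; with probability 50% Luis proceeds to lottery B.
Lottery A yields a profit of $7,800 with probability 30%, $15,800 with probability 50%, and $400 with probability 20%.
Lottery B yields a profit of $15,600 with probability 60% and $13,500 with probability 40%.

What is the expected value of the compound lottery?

EV(A) = 0.3 × 7800 + 0.5 × 15800 + 0.2 × 400 = 2340 + 7900 + 80 = 10320
EV(B) = 0.6 × 15600 + 0.4 × 13500 = 9360 + 5400 = 14760
Overall = 0.5 × 10320 + 0.5 × 14760 = 5160 + 7380 = 12540

$12,540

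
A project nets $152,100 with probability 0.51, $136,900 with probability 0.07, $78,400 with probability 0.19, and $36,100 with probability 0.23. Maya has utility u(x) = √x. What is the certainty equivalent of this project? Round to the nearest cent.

$103,490.89

E[u] = 0.51·√152100 + 0.07·√136900 + 0.19·√78400 + 0.23·√36100 = 0.51·390 + 0.07·370 + 0.19·280 + 0.23·190 = 321.7
CE = (321.7)² = 103490.89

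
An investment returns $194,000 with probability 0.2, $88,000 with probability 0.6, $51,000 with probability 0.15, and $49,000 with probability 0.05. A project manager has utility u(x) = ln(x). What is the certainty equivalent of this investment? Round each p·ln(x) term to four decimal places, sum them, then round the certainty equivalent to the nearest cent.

E[u] = 0.2·ln(194000) + 0.6·ln(88000) + 0.15·ln(51000) + 0.05·ln(49000) = 2.4351 + 6.8311 + 1.6259 + 0.5400 = 11.4321
CE = e^11.4321 ≈ 92235.47

$92,235.47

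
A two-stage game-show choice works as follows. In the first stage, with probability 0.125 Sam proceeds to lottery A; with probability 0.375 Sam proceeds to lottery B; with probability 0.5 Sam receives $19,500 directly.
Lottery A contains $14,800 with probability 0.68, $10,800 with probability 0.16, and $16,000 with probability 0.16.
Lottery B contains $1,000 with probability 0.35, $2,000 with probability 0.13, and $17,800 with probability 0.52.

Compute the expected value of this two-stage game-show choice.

EV(A) = 0.68 × 14800 + 0.16 × 10800 + 0.16 × 16000 = 10064 + 1728 + 2560 = 14352
EV(B) = 0.35 × 1000 + 0.13 × 2000 + 0.52 × 17800 = 350 + 260 + 9256 = 9866
Branch C: 19500 (certain)
Overall = 0.125 × 14352 + 0.375 × 9866 + 0.5 × 19500 = 1794 + 3699.75 + 9750 = 15243.75

$15,243.75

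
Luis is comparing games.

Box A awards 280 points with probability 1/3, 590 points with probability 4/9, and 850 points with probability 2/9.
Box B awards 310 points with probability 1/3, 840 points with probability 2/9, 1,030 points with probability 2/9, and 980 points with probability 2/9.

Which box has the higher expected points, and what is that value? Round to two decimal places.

Box A = 1/3 × 280 + 4/9 × 590 + 2/9 × 850 = 93.3333 + 262.2222 + 188.8889 = 544.4444
Box B = 1/3 × 310 + 2/9 × 840 + 2/9 × 1030 + 2/9 × 980 = 103.3333 + 186.6667 + 228.8889 + 217.7778 = 736.6667

Box B (736.67 points)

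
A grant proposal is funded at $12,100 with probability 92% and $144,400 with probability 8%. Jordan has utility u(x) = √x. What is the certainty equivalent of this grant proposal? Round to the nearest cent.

$17,318.56

E[u] = 0.92·√12100 + 0.08·√144400 = 0.92·110 + 0.08·380 = 131.6
CE = (131.6)² = 17318.56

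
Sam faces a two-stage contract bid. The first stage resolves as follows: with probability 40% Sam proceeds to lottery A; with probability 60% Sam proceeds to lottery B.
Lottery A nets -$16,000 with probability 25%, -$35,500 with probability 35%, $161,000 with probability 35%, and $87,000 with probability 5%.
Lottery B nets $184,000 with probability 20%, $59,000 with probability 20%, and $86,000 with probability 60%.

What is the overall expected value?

EV(A) = 0.25 × (-16000) + 0.35 × (-35500) + 0.35 × 161000 + 0.05 × 87000 = -4000 − 12425 + 56350 + 4350 = 44275
EV(B) = 0.2 × 184000 + 0.2 × 59000 + 0.6 × 86000 = 36800 + 11800 + 51600 = 100200
Overall = 0.4 × 44275 + 0.6 × 100200 = 17710 + 60120 = 77830

$77,830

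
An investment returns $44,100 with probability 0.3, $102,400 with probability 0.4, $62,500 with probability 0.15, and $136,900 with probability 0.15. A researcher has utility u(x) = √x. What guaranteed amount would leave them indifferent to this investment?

$80,656

E[u] = 0.3·√44100 + 0.4·√102400 + 0.15·√62500 + 0.15·√136900 = 0.3·210 + 0.4·320 + 0.15·250 + 0.15·370 = 284
CE = (284)² = 80656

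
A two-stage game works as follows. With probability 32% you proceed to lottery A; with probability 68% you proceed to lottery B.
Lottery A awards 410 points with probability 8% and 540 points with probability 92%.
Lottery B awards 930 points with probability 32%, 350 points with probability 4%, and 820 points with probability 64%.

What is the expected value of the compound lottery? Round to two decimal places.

EV(A) = 0.08 × 410 + 0.92 × 540 = 32.8 + 496.8 = 529.6
EV(B) = 0.32 × 930 + 0.04 × 350 + 0.64 × 820 = 297.6 + 14 + 524.8 = 836.4
Overall = 0.32 × 529.6 + 0.68 × 836.4 = 169.472 + 568.752 = 738.224

738.22 points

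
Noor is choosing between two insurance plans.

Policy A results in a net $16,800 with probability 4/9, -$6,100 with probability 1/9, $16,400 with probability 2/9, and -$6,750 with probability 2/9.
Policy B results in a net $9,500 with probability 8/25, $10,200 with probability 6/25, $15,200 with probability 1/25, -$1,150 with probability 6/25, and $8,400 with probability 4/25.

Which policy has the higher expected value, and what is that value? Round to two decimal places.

Policy A ($8,933.33)

Policy A = 4/9 × 16800 + 1/9 × (-6100) + 2/9 × 16400 + 2/9 × (-6750) = 7466.6667 − 677.7778 + 3644.4444 − 1500 = 8933.3333
Policy B = 8/25 × 9500 + 6/25 × 10200 + 1/25 × 15200 + 6/25 × (-1150) + 4/25 × 8400 = 3040 + 2448 + 608 − 276 + 1344 = 7164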